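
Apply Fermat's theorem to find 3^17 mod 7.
By Fermat: 3^{6} ≡ 1 mod 7. 17 = 2×6 + 5. So 3^{17} ≡ 3^{5} ≡ 5 mod 7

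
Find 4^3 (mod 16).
4^{3} = 64 ≡ 0 (mod 16)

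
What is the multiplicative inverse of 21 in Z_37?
Since 37 is prime, by Fermat 21^(-1) ≡ 21^{35} ≡ 30 (mod 37). Verify: 21 × 30 = 630 ≡ 1 (mod 37)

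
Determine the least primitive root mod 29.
g = 2. Powers: [2, 4, 8, 16, 3, 6, 12, 24, 19, 9, ...] generates all 28 non-zero residues.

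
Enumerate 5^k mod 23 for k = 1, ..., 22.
5^1, 5^2, ..., 5^{22} mod 23: [5, 2, 10, 4, 20, 8, 17, 16, 11, 9, 22, 18, 21, 13, 19, 3, 15, 6, 7, 12, 14, 1]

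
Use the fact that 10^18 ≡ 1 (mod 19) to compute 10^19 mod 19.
By Fermat: 10^{18} ≡ 1 (mod 19). So 10^{19} = 10^{18} · 10^{1} ≡ 10^{1} ≡ 10 (mod 19)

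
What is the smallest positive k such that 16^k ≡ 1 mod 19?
Powers of 16 mod 19: 16^1≡16, 16^2≡9, 16^3≡11, 16^4≡5, 16^5≡4, 16^6≡7, 16^7≡17, 16^8≡6, 16^9≡1. ord_19(16) = 9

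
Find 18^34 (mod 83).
By repeated squaring (mod 83): 18^{1}≡18, 18^{2}≡75, 18^{4}≡64, 18^{8}≡29, 18^{16}≡11, 18^{32}≡38. Then 18^{34} = 18^{32+2} ≡ 38 × 75 ≡ 28 (mod 83)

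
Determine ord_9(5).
Powers of 5 mod 9: 5^1≡5, 5^2≡7, 5^3≡8, 5^4≡4, 5^5≡2, 5^6≡1. Order = 6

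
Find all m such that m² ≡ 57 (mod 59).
The square roots of 57 mod 59 are 36 and 23. Verify: 36² = 1296 ≡ 57 (mod 59)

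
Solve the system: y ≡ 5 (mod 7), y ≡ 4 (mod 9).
M = 7 × 9 = 63. M₁ = 9, y₁ ≡ 4 (mod 7). M₂ = 7, y₂ ≡ 4 (mod 9). y = 5×9×4 + 4×7×4 ≡ 40 (mod 63)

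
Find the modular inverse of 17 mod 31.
Since 31 is prime, by Fermat 17^(-1) ≡ 17^{29} ≡ 11 (mod 31). Verify: 17 × 11 = 187 ≡ 1 (mod 31)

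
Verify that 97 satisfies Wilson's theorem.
(96)! mod 97 = 96. Since this equals -1 mod 97, Wilson confirms 97 is prime.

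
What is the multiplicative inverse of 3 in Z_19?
Since 19 is prime, by Fermat 3^(-1) ≡ 3^{17} ≡ 13 (mod 19). Verify: 3 × 13 = 39 ≡ 1 (mod 19)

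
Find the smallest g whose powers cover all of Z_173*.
g = 2. Powers: [2, 4, 8, 16, 32, 64, 128, 83, ...] generates all 172 non-zero residues.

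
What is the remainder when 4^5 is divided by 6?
By repeated squaring (mod 6): 4^{1}≡4, 4^{2}≡4, 4^{4}≡4. Then 4^{5} = 4^{4+1} ≡ 4 × 4 ≡ 4 (mod 6)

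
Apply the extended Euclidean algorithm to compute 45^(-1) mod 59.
Extended GCD: 45(21) + 59(-16) = 1. So 45^(-1) ≡ 21 mod 59. Verify: 45 × 21 = 945 ≡ 1 mod 59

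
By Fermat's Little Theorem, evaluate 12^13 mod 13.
By Fermat: 12^{12} ≡ 1 mod 13. So 12^{13} = 12^{12} · 12^{1} ≡ 12^{1} ≡ 12 mod 13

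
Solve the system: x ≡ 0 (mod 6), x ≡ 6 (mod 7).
M = 6 × 7 = 42. M₁ = 7, y₁ ≡ 1 (mod 6). M₂ = 6, y₂ ≡ 6 (mod 7). x = 0×7×1 + 6×6×6 ≡ 6 (mod 42)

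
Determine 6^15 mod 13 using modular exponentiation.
Using Fermat: 6^{12} ≡ 1 mod 13. 15 ≡ 3 mod 12. So 6^{15} ≡ 6^{3} ≡ 8 mod 13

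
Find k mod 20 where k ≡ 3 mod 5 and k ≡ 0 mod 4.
M = 5 × 4 = 20. M₁ = 4, y₁ ≡ 4 mod 5. M₂ = 5, y₂ ≡ 1 mod 4. k = 3×4×4 + 0×5×1 ≡ 8 mod 20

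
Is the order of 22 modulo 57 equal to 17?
Powers of 22 mod 57: 22^1≡22, 22^2≡28, 22^3≡46, 22^4≡43, 22^5≡34, 22^6≡7, 22^7≡40, 22^8≡25, 22^9≡37, 22^10≡16, 22^11≡10, 22^12≡49, 22^13≡52, 22^14≡4, 22^15≡31, 22^16≡55, 22^17≡13, 22^18≡1. 22^17≡13≢1, so ord ≠ 17. No, the actual order is 18.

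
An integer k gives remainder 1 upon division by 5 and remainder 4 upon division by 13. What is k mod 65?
M = 5 × 13 = 65. M₁ = 13, y₁ ≡ 2 mod 5. M₂ = 5, y₂ ≡ 8 mod 13. k = 1×13×2 + 4×5×8 ≡ 56 mod 65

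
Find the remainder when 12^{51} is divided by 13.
By Fermat: 12^{12} ≡ 1 (mod 13). 51 = 4×12 + 3. So 12^{51} ≡ 12^{3} ≡ 12 (mod 13)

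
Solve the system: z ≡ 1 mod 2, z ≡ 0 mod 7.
M = 2 × 7 = 14. M₁ = 7, y₁ ≡ 1 mod 2. M₂ = 2, y₂ ≡ 4 mod 7. z = 1×7×1 + 0×2×4 ≡ 7 mod 14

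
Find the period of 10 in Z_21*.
Powers of 10 mod 21: 10^1≡10, 10^2≡16, 10^3≡13, 10^4≡4, 10^5≡19, 10^6≡1. So the order of 10 is 6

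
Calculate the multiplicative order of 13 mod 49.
Powers of 13 mod 49: 13^1≡13, 13^2≡22, 13^3≡41, 13^4≡43, 13^5≡20, 13^6≡15, 13^7≡48, 13^8≡36, 13^9≡27, 13^10≡8, 13^11≡6, 13^12≡29, 13^13≡34, 13^14≡1. ord_49(13) = 14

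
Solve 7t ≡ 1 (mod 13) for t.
Since 13 is prime, by Fermat 7^(-1) ≡ 7^{11} ≡ 2 (mod 13). Verify: 7 × 2 = 14 ≡ 1 (mod 13)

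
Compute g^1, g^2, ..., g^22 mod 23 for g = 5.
5^1, 5^2, ..., 5^{22} mod 23: [5, 2, 10, 4, 20, 8, 17, 16, 11, 9, 22, 18, 21, 13, 19, 3, 15, 6, 7, 12, 14, 1]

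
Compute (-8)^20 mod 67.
By repeated squaring mod 67: (-8)^{1}≡59, (-8)^{2}≡64, (-8)^{4}≡9, (-8)^{8}≡14, (-8)^{16}≡62. Then (-8)^{20} = (-8)^{16+4} ≡ 62 × 9 ≡ 22 mod 67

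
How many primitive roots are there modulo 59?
There are φ(59-1) = φ(58) = 28 primitive roots modulo 59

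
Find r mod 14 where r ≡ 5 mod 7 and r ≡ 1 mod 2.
M = 7 × 2 = 14. M₁ = 2, y₁ ≡ 4 mod 7. M₂ = 7, y₂ ≡ 1 mod 2. r = 5×2×4 + 1×7×1 ≡ 5 mod 14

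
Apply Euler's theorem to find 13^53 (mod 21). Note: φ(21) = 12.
By Euler: 13^{12} ≡ 1 (mod 21) since gcd(13, 21) = 1. 53 = 4×12 + 5. So 13^{53} ≡ 13^{5} ≡ 13 (mod 21)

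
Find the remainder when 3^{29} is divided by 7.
By Fermat: 3^{6} ≡ 1 (mod 7). 29 = 4×6 + 5. So 3^{29} ≡ 3^{5} ≡ 5 (mod 7)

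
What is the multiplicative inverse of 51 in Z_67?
Since 67 is prime, by Fermat 51^(-1) ≡ 51^{65} ≡ 46 (mod 67). Verify: 51 × 46 = 2346 ≡ 1 (mod 67)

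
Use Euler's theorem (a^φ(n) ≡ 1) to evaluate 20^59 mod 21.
By Euler: 20^{12} ≡ 1 mod 21 since gcd(20, 21) = 1. 59 = 4×12 + 11. So 20^{59} ≡ 20^{11} ≡ 20 mod 21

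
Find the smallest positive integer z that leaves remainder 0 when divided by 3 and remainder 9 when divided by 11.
M = 3 × 11 = 33. M₁ = 11, y₁ ≡ 2 (mod 3). M₂ = 3, y₂ ≡ 4 (mod 11). z = 0×11×2 + 9×3×4 ≡ 9 (mod 33)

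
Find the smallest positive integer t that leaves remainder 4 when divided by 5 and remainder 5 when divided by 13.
M = 5 × 13 = 65. M₁ = 13, y₁ ≡ 2 mod 5. M₂ = 5, y₂ ≡ 8 mod 13. t = 4×13×2 + 5×5×8 ≡ 44 mod 65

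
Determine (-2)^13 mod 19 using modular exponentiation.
By repeated squaring mod 19: (-2)^{1}≡17, (-2)^{2}≡4, (-2)^{4}≡16, (-2)^{8}≡9. Then (-2)^{13} = (-2)^{8+4+1} ≡ 9 × 16 × 17 ≡ 16 mod 19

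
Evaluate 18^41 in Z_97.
By repeated squaring (mod 97): 18^{1}≡18, 18^{2}≡33, 18^{4}≡22, 18^{8}≡96, 18^{16}≡1, 18^{32}≡1. Then 18^{41} = 18^{32+8+1} ≡ 1 × 96 × 18 ≡ 79 (mod 97)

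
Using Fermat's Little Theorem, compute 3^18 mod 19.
By Fermat's Little Theorem, 3^{18} ≡ 1 (mod 19) since 19 is prime and gcd(3, 19) = 1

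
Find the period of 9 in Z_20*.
Powers of 9 mod 20: 9^1≡9, 9^2≡1. Order = 2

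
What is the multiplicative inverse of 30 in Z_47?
Since 47 is prime, by Fermat 30^(-1) ≡ 30^{45} ≡ 11 (mod 47). Verify: 30 × 11 = 330 ≡ 1 (mod 47)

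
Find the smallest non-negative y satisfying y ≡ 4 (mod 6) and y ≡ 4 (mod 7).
M = 6 × 7 = 42. M₁ = 7, y₁ ≡ 1 (mod 6). M₂ = 6, y₂ ≡ 6 (mod 7). y = 4×7×1 + 4×6×6 ≡ 4 (mod 42)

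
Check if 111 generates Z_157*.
111^{26} ≡ 1 mod 157 and 26 < 156, so ord_157(111) = 26 ≠ 156 and 111 is not a primitive root.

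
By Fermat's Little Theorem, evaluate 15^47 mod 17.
By Fermat: 15^{16} ≡ 1 mod 17. 47 = 2×16 + 15. So 15^{47} ≡ 15^{15} ≡ 8 mod 17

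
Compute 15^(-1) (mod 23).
Since 23 is prime, by Fermat 15^(-1) ≡ 15^{21} ≡ 20 (mod 23). Verify: 15 × 20 = 300 ≡ 1 (mod 23)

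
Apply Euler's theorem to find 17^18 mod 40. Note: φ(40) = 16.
By Euler: 17^{16} ≡ 1 mod 40 since gcd(17, 40) = 1. 18 = 1×16 + 2. So 17^{18} ≡ 17^{2} ≡ 9 mod 40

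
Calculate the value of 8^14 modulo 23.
By repeated squaring (mod 23): 8^{1}≡8, 8^{2}≡18, 8^{4}≡2, 8^{8}≡4. Then 8^{14} = 8^{8+4+2} ≡ 4 × 2 × 18 ≡ 6 (mod 23)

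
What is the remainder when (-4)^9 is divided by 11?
By repeated squaring mod 11: (-4)^{1}≡7, (-4)^{2}≡5, (-4)^{4}≡3, (-4)^{8}≡9. Then (-4)^{9} = (-4)^{8+1} ≡ 9 × 7 ≡ 8 mod 11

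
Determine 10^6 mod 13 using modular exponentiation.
By repeated squaring mod 13: 10^{1}≡10, 10^{2}≡9, 10^{4}≡3. Then 10^{6} = 10^{4+2} ≡ 3 × 9 ≡ 1 mod 13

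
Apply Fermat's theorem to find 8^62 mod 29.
By Fermat: 8^{28} ≡ 1 mod 29. 62 = 2×28 + 6. So 8^{62} ≡ 8^{6} ≡ 13 mod 29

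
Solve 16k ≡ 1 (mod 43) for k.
Since 43 is prime, by Fermat 16^(-1) ≡ 16^{41} ≡ 35 (mod 43). Verify: 16 × 35 = 560 ≡ 1 (mod 43)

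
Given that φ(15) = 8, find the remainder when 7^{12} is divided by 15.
By Euler: 7^{8} ≡ 1 mod 15 since gcd(7, 15) = 1. 12 = 1×8 + 4. So 7^{12} ≡ 7^{4} ≡ 1 mod 15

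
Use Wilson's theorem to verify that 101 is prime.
(100)! mod 101 = 100. Since this equals -1 (mod 101), Wilson confirms 101 is prime.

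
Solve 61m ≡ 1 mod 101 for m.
Since 101 is prime, by Fermat 61^(-1) ≡ 61^{99} ≡ 53 mod 101. Verify: 61 × 53 = 3233 ≡ 1 mod 101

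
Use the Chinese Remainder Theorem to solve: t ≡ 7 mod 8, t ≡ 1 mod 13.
M = 8 × 13 = 104. M₁ = 13, y₁ ≡ 5 mod 8. M₂ = 8, y₂ ≡ 5 mod 13. t = 7×13×5 + 1×8×5 ≡ 79 mod 104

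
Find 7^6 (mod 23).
By repeated squaring (mod 23): 7^{1}≡7, 7^{2}≡3, 7^{4}≡9. Then 7^{6} = 7^{4+2} ≡ 9 × 3 ≡ 4 (mod 23)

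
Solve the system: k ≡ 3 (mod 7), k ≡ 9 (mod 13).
M = 7 × 13 = 91. M₁ = 13, y₁ ≡ 6 (mod 7). M₂ = 7, y₂ ≡ 2 (mod 13). k = 3×13×6 + 9×7×2 ≡ 87 (mod 91)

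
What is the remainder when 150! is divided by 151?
By Wilson's theorem, (150)! ≡ -1 ≡ 150 mod 151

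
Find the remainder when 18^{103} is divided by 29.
By Fermat: 18^{28} ≡ 1 (mod 29). 103 = 3×28 + 19. So 18^{103} ≡ 18^{19} ≡ 14 (mod 29)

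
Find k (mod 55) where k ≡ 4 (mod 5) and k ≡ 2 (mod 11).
M = 5 × 11 = 55. M₁ = 11, y₁ ≡ 1 (mod 5). M₂ = 5, y₂ ≡ 9 (mod 11). k = 4×11×1 + 2×5×9 ≡ 24 (mod 55)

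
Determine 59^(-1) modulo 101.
Since 101 is prime, by Fermat 59^(-1) ≡ 59^{99} ≡ 12 mod 101. Verify: 59 × 12 = 708 ≡ 1 mod 101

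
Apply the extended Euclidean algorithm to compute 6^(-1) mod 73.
Extended GCD: 6(-12) + 73(1) = 1. So 6^(-1) ≡ -12 ≡ 61 (mod 73). Verify: 6 × 61 = 366 ≡ 1 (mod 73)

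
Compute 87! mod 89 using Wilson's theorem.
(88)! = (87)! × (88) ≡ -1 mod 89. So (87)! ≡ -1 × (88)^(-1) ≡ (-1)×(-1) = 1 mod 89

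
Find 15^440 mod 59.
Using Fermat: 15^{58} ≡ 1 mod 59. 440 ≡ 34 mod 58. So 15^{440} ≡ 15^{34} ≡ 45 mod 59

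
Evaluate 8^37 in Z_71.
By repeated squaring (mod 71): 8^{1}≡8, 8^{2}≡64, 8^{4}≡49, 8^{8}≡58, 8^{16}≡27, 8^{32}≡19. Then 8^{37} = 8^{32+4+1} ≡ 19 × 49 × 8 ≡ 64 (mod 71)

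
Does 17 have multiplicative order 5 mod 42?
Powers of 17 mod 42: 17^1≡17, 17^2≡37, 17^3≡41, 17^4≡25, 17^5≡5, 17^6≡1. 17^5≡5≢1, so ord ≠ 5. No, the actual order is 6.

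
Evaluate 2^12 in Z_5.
Using Fermat: 2^{4} ≡ 1 mod 5. 12 ≡ 0 mod 4. So 2^{12} ≡ 2^{0} ≡ 1 mod 5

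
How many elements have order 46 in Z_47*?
A prime p has φ(p-1) primitive roots; here φ(46) = 22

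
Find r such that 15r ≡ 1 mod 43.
Since 43 is prime, by Fermat 15^(-1) ≡ 15^{41} ≡ 23 mod 43. Verify: 15 × 23 = 345 ≡ 1 mod 43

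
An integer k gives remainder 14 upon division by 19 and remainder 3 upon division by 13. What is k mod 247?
M = 19 × 13 = 247. M₁ = 13, y₁ ≡ 3 mod 19. M₂ = 19, y₂ ≡ 11 mod 13. k = 14×13×3 + 3×19×11 ≡ 185 mod 247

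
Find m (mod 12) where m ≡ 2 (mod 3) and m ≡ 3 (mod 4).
M = 3 × 4 = 12. M₁ = 4, y₁ ≡ 1 (mod 3). M₂ = 3, y₂ ≡ 3 (mod 4). m = 2×4×1 + 3×3×3 ≡ 11 (mod 12)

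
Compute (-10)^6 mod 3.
Using Fermat: (-10)^{2} ≡ 1 mod 3. 6 ≡ 0 mod 2. So (-10)^{6} ≡ (-10)^{0} ≡ 1 mod 3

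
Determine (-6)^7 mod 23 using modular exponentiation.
By repeated squaring mod 23: (-6)^{1}≡17, (-6)^{2}≡13, (-6)^{4}≡8. Then (-6)^{7} = (-6)^{4+2+1} ≡ 8 × 13 × 17 ≡ 20 mod 23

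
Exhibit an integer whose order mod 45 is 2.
19 has order 2 mod 45 since 19^{2} ≡ 1 (mod 45) and no smaller power works.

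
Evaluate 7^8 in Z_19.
By repeated squaring (mod 19): 7^{1}≡7, 7^{2}≡11, 7^{4}≡7, 7^{8}≡11. So 7^{8} ≡ 11 (mod 19)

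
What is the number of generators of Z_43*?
Number of primitive roots mod 43 = φ(p-1) = φ(42) = 12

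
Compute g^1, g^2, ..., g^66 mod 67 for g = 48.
48^1, 48^2, ..., 48^{66} mod 67: [48, 26, 42, 6, 20, 22, 51, 36, 53, 65, 38, 15, 50, 55, 27, 23, 32, 62, 28, 4, 58, 37, 34, 24, 13, 21, 3, 10, 11, 59, 18, 60, 66, 19, 41, 25, 61, 47, 45, 16, 31, 14, 2, 29, 52, 17, 12, 40, 44, 35, 5, 39, 63, 9, 30, 33, 43, 54, 46, 64, 57, 56, 8, 49, 7, 1]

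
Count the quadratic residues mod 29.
For prime 29, there are (p-1)/2 = (29-1)/2 = 14 quadratic residues (excluding 0).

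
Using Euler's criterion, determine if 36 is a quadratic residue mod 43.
By Euler's criterion: 36^{21} ≡ 1 (mod 43). Since this equals 1, 36 is a QR.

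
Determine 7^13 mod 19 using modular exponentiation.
By repeated squaring mod 19: 7^{1}≡7, 7^{2}≡11, 7^{4}≡7, 7^{8}≡11. Then 7^{13} = 7^{8+4+1} ≡ 11 × 7 × 7 ≡ 7 mod 19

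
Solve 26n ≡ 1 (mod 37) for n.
Since 37 is prime, by Fermat 26^(-1) ≡ 26^{35} ≡ 10 (mod 37). Verify: 26 × 10 = 260 ≡ 1 (mod 37)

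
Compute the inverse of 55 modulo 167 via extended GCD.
Extended GCD: 55(82) + 167(-27) = 1. So 55^(-1) ≡ 82 (mod 167). Verify: 55 × 82 = 4510 ≡ 1 (mod 167)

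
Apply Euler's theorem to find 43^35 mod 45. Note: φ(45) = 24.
By Euler: 43^{24} ≡ 1 mod 45 since gcd(43, 45) = 1. 35 = 1×24 + 11. So 43^{35} ≡ 43^{11} ≡ 22 mod 45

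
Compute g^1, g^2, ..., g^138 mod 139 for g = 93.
93^1, 93^2, ..., 93^{138} mod 139: [93, 31, 103, 127, 135, 45, 15, 5, 48, 16, 98, 79, 119, 86, 75, 25, 101, 80, 73, 117, 39, 13, 97, 125, 88, 122, 87, 29, 56, 65, 68, 69, 23, 54, 18, 6, 2, 47, 62, 67, 115, 131, 90, 30, 10, 96, 32, 57, 19, 99, 33, 11, 50, 63, 21, 7, 95, 78, 26, 55, 111, 37, 105, 35, 58, 112, 130, 136, 138, 46, 108, 36, 12, 4, 94, 124, 134, 91, 123, 41, 60, 20, 53, 64, 114, 38, 59, 66, 22, 100, 126, 42, 14, 51, 17, 52, 110, 83, 74, 71, 70, 116, 85, 121, 133, 137, 92, 77, 72, 24, 8, 49, 109, 129, 43, 107, 82, 120, 40, 106, 128, 89, 76, 118, 132, 44, 61, 113, 84, 28, 102, 34, 104, 81, 27, 9, 3, 1]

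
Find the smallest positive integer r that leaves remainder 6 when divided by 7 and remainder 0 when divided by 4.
M = 7 × 4 = 28. M₁ = 4, y₁ ≡ 2 (mod 7). M₂ = 7, y₂ ≡ 3 (mod 4). r = 6×4×2 + 0×7×3 ≡ 20 (mod 28)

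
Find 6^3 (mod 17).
6^{3} = 216 ≡ 12 (mod 17)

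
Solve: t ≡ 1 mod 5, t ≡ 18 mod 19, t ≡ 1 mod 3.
M = 5 × 19 × 3 = 285. M₁ = 57, y₁ ≡ 3 mod 5. M₂ = 15, y₂ ≡ 14 mod 19. M₃ = 95, y₃ ≡ 2 mod 3. t = 1×57×3 + 18×15×14 + 1×95×2 ≡ 151 mod 285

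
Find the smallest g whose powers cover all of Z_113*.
g = 3. Powers: [3, 9, 27, 81, 17, 51, 40, 7, ...] generates all 112 non-zero residues.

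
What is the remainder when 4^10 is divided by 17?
By repeated squaring (mod 17): 4^{1}≡4, 4^{2}≡16, 4^{4}≡1, 4^{8}≡1. Then 4^{10} = 4^{8+2} ≡ 1 × 16 ≡ 16 (mod 17)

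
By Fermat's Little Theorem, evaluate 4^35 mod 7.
By Fermat: 4^{6} ≡ 1 mod 7. 35 = 5×6 + 5. So 4^{35} ≡ 4^{5} ≡ 2 mod 7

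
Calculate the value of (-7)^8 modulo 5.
Using Fermat: (-7)^{4} ≡ 1 mod 5. 8 ≡ 0 mod 4. So (-7)^{8} ≡ (-7)^{0} ≡ 1 mod 5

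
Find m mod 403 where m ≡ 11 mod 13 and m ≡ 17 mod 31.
M = 13 × 31 = 403. M₁ = 31, y₁ ≡ 8 mod 13. M₂ = 13, y₂ ≡ 12 mod 31. m = 11×31×8 + 17×13×12 ≡ 141 mod 403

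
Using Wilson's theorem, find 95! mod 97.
(96)! = (95)! × (96) ≡ -1 (mod 97). So (95)! ≡ -1 × (96)^(-1) ≡ (-1)×(-1) = 1 (mod 97)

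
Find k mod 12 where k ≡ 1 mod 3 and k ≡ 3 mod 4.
M = 3 × 4 = 12. M₁ = 4, y₁ ≡ 1 mod 3. M₂ = 3, y₂ ≡ 3 mod 4. k = 1×4×1 + 3×3×3 ≡ 7 mod 12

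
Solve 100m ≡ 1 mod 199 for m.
Since 199 is prime, by Fermat 100^(-1) ≡ 100^{197} ≡ 2 mod 199. Verify: 100 × 2 = 200 ≡ 1 mod 199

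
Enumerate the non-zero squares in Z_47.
Squares in Z_47*: {1, 2, 3, 4, 6, 7, 8, 9, 12, 14, 16, 17, 18, 21, 24, 25, 27, 28, 32, 34, 36, 37, 42}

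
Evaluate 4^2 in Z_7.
4^{2} = 16 ≡ 2 mod 7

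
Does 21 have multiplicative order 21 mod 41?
Powers of 21 mod 41: 21^1≡21, 21^2≡31, 21^3≡36, 21^4≡18, 21^5≡9, 21^6≡25, 21^7≡33, 21^8≡37, 21^9≡39, 21^10≡40, 21^11≡20, 21^12≡10, 21^13≡5, 21^14≡23, 21^15≡32, 21^16≡16, 21^17≡8, 21^18≡4, 21^19≡2, 21^20≡1. Already 21^20≡1, so the order is 20 < 21. No, the actual order is 20.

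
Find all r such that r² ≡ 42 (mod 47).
The square roots of 42 mod 47 are 18 and 29. Verify: 18² = 324 ≡ 42 (mod 47)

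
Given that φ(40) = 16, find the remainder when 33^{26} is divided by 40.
By Euler: 33^{16} ≡ 1 mod 40 since gcd(33, 40) = 1. 26 = 1×16 + 10. So 33^{26} ≡ 33^{10} ≡ 9 mod 40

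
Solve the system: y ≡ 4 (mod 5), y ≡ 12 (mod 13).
M = 5 × 13 = 65. M₁ = 13, y₁ ≡ 2 (mod 5). M₂ = 5, y₂ ≡ 8 (mod 13). y = 4×13×2 + 12×5×8 ≡ 64 (mod 65)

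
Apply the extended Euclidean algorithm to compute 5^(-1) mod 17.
Extended GCD: 5(7) + 17(-2) = 1. So 5^(-1) ≡ 7 (mod 17). Verify: 5 × 7 = 35 ≡ 1 (mod 17)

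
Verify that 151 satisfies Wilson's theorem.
(150)! mod 151 = 150. Since this equals -1 mod 151, Wilson confirms 151 is prime.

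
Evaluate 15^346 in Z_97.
Using Fermat: 15^{96} ≡ 1 (mod 97). 346 ≡ 58 (mod 96). So 15^{346} ≡ 15^{58} ≡ 11 (mod 97)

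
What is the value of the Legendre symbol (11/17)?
(11/17) = 11^{8} mod 17 = -1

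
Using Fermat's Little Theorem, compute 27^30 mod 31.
By Fermat's Little Theorem, 27^{30} ≡ 1 mod 31 since 31 is prime and gcd(27, 31) = 1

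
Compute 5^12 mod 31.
By repeated squaring (mod 31): 5^{1}≡5, 5^{2}≡25, 5^{4}≡5, 5^{8}≡25. Then 5^{12} = 5^{8+4} ≡ 25 × 5 ≡ 1 (mod 31)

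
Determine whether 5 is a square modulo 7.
By Euler's criterion: 5^{3} ≡ 6 (mod 7). Since this equals -1 (≡ 6), 5 is not a QR.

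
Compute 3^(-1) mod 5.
Since 5 is prime, by Fermat 3^(-1) ≡ 3^{3} ≡ 2 mod 5. Verify: 3 × 2 = 6 ≡ 1 mod 5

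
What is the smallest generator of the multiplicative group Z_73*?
g = 5. For each prime q|72: 5^{36}≡72, 5^{24}≡8, none ≡ 1, so ord_73(5) = 72 and 5 is a primitive root.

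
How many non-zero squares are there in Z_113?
The squaring map on Z_113* is 2-to-1, so there are (112)/2 = 56 QRs.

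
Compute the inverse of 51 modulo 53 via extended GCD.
Extended GCD: 51(26) + 53(-25) = 1. So 51^(-1) ≡ 26 mod 53. Verify: 51 × 26 = 1326 ≡ 1 mod 53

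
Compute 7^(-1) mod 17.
Since 17 is prime, by Fermat 7^(-1) ≡ 7^{15} ≡ 5 mod 17. Verify: 7 × 5 = 35 ≡ 1 mod 17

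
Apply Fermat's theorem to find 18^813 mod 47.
By Fermat: 18^{46} ≡ 1 mod 47. 813 ≡ 31 mod 46. So 18^{813} ≡ 18^{31} ≡ 14 mod 47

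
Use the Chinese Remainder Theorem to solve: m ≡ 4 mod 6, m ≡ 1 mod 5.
M = 6 × 5 = 30. M₁ = 5, y₁ ≡ 5 mod 6. M₂ = 6, y₂ ≡ 1 mod 5. m = 4×5×5 + 1×6×1 ≡ 16 mod 30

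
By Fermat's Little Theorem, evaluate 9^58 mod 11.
By Fermat: 9^{10} ≡ 1 (mod 11). 58 = 5×10 + 8. So 9^{58} ≡ 9^{8} ≡ 3 (mod 11)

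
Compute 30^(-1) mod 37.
Since 37 is prime, by Fermat 30^(-1) ≡ 30^{35} ≡ 21 mod 37. Verify: 30 × 21 = 630 ≡ 1 mod 37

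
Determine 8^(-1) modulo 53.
Since 53 is prime, by Fermat 8^(-1) ≡ 8^{51} ≡ 20 (mod 53). Verify: 8 × 20 = 160 ≡ 1 (mod 53)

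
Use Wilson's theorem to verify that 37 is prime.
(36)! mod 37 = 36. Since this equals -1 (mod 37), Wilson confirms 37 is prime.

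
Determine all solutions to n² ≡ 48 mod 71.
The square roots of 48 mod 71 are 30 and 41. Verify: 30² = 900 ≡ 48 mod 71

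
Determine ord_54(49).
Powers of 49 mod 54: 49^1≡49, 49^2≡25, 49^3≡37, 49^4≡31, 49^5≡7, 49^6≡19, 49^7≡13, 49^8≡43, 49^9≡1. Order = 9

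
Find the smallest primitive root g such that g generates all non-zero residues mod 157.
g = 5. For each prime q|156: 5^{78}≡156, 5^{52}≡12, 5^{12}≡130, none ≡ 1, so ord_157(5) = 156 and 5 is a primitive root.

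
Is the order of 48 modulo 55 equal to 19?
Powers of 48 mod 55: 48^1≡48, 48^2≡49, 48^3≡42, 48^4≡36, 48^5≡23, 48^6≡4, 48^7≡27, 48^8≡31, 48^9≡3, 48^10≡34, 48^11≡37, 48^12≡16, 48^13≡53, 48^14≡14, 48^15≡12, 48^16≡26, 48^17≡38, 48^18≡9, 48^19≡47, 48^20≡1. 48^19≡47≢1, so ord ≠ 19. No, the actual order is 20.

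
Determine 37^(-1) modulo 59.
Since 59 is prime, by Fermat 37^(-1) ≡ 37^{57} ≡ 8 mod 59. Verify: 37 × 8 = 296 ≡ 1 mod 59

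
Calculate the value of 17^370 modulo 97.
Using Fermat: 17^{96} ≡ 1 mod 97. 370 ≡ 82 mod 96. So 17^{370} ≡ 17^{82} ≡ 25 mod 97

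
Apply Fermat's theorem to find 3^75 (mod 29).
By Fermat: 3^{28} ≡ 1 (mod 29). 75 = 2×28 + 19. So 3^{75} ≡ 3^{19} ≡ 18 (mod 29)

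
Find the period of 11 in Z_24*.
Powers of 11 mod 24: 11^1≡11, 11^2≡1. Order = 2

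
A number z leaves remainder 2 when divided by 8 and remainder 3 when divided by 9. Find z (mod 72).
M = 8 × 9 = 72. M₁ = 9, y₁ ≡ 1 (mod 8). M₂ = 8, y₂ ≡ 8 (mod 9). z = 2×9×1 + 3×8×8 ≡ 66 (mod 72)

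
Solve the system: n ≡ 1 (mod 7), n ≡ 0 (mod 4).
M = 7 × 4 = 28. M₁ = 4, y₁ ≡ 2 (mod 7). M₂ = 7, y₂ ≡ 3 (mod 4). n = 1×4×2 + 0×7×3 ≡ 8 (mod 28)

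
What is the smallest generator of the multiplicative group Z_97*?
g = 5. Powers: [5, 25, 28, 43, 21, 8, 40, 6, 30, ...] generates all 96 non-zero residues.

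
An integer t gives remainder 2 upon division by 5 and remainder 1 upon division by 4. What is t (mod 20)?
M = 5 × 4 = 20. M₁ = 4, y₁ ≡ 4 (mod 5). M₂ = 5, y₂ ≡ 1 (mod 4). t = 2×4×4 + 1×5×1 ≡ 17 (mod 20)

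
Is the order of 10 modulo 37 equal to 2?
Powers of 10 mod 37: 10^1≡10, 10^2≡26, 10^3≡1. 10^2≡26≢1, so ord ≠ 2. No, the actual order is 3.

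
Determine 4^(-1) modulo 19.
Since 19 is prime, by Fermat 4^(-1) ≡ 4^{17} ≡ 5 mod 19. Verify: 4 × 5 = 20 ≡ 1 mod 19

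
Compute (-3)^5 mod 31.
By repeated squaring (mod 31): (-3)^{1}≡28, (-3)^{2}≡9, (-3)^{4}≡19. Then (-3)^{5} = (-3)^{4+1} ≡ 19 × 28 ≡ 5 (mod 31)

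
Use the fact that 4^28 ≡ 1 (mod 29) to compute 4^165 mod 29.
By Fermat: 4^{28} ≡ 1 (mod 29). 165 = 5×28 + 25. So 4^{165} ≡ 4^{25} ≡ 5 (mod 29)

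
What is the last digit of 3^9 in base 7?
Using Fermat: 3^{6} ≡ 1 mod 7. 9 ≡ 3 mod 6. So 3^{9} ≡ 3^{3} ≡ 6 mod 7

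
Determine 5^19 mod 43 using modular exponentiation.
By repeated squaring mod 43: 5^{1}≡5, 5^{2}≡25, 5^{4}≡23, 5^{8}≡13, 5^{16}≡40. Then 5^{19} = 5^{16+2+1} ≡ 40 × 25 × 5 ≡ 12 mod 43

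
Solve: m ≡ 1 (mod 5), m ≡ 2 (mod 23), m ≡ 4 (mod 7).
M = 5 × 23 × 7 = 805. M₁ = 161, y₁ ≡ 1 (mod 5). M₂ = 35, y₂ ≡ 2 (mod 23). M₃ = 115, y₃ ≡ 5 (mod 7). m = 1×161×1 + 2×35×2 + 4×115×5 ≡ 186 (mod 805)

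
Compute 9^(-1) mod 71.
Since 71 is prime, by Fermat 9^(-1) ≡ 9^{69} ≡ 8 mod 71. Verify: 9 × 8 = 72 ≡ 1 mod 71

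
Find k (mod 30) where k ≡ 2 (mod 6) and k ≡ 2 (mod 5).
M = 6 × 5 = 30. M₁ = 5, y₁ ≡ 5 (mod 6). M₂ = 6, y₂ ≡ 1 (mod 5). k = 2×5×5 + 2×6×1 ≡ 2 (mod 30)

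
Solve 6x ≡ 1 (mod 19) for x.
Since 19 is prime, by Fermat 6^(-1) ≡ 6^{17} ≡ 16 (mod 19). Verify: 6 × 16 = 96 ≡ 1 (mod 19)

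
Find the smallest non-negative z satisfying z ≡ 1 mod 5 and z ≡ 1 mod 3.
M = 5 × 3 = 15. M₁ = 3, y₁ ≡ 2 mod 5. M₂ = 5, y₂ ≡ 2 mod 3. z = 1×3×2 + 1×5×2 ≡ 1 mod 15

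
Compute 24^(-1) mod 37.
Since 37 is prime, by Fermat 24^(-1) ≡ 24^{35} ≡ 17 mod 37. Verify: 24 × 17 = 408 ≡ 1 mod 37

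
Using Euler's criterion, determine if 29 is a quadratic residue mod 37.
By Euler's criterion: 29^{18} ≡ 36 mod 37. Since this equals -1 (≡ 36), 29 is not a QR.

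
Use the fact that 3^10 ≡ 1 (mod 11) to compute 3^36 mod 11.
By Fermat: 3^{10} ≡ 1 (mod 11). 36 = 3×10 + 6. So 3^{36} ≡ 3^{6} ≡ 3 (mod 11)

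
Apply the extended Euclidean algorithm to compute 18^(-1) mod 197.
Extended GCD: 18(11) + 197(-1) = 1. So 18^(-1) ≡ 11 (mod 197). Verify: 18 × 11 = 198 ≡ 1 (mod 197)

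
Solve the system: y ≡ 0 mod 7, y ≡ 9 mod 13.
M = 7 × 13 = 91. M₁ = 13, y₁ ≡ 6 mod 7. M₂ = 7, y₂ ≡ 2 mod 13. y = 0×13×6 + 9×7×2 ≡ 35 mod 91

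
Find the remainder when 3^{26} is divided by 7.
By Fermat: 3^{6} ≡ 1 mod 7. 26 = 4×6 + 2. So 3^{26} ≡ 3^{2} ≡ 2 mod 7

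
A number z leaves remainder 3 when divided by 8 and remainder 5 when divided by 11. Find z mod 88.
M = 8 × 11 = 88. M₁ = 11, y₁ ≡ 3 mod 8. M₂ = 8, y₂ ≡ 7 mod 11. z = 3×11×3 + 5×8×7 ≡ 27 mod 88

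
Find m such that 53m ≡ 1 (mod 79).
Since 79 is prime, by Fermat 53^(-1) ≡ 53^{77} ≡ 3 (mod 79). Verify: 53 × 3 = 159 ≡ 1 (mod 79)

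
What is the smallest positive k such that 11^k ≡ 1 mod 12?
Powers of 11 mod 12: 11^1≡11, 11^2≡1. ord_12(11) = 2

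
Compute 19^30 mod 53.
By repeated squaring mod 53: 19^{1}≡19, 19^{2}≡43, 19^{4}≡47, 19^{8}≡36, 19^{16}≡24. Then 19^{30} = 19^{16+8+4+2} ≡ 24 × 36 × 47 × 43 ≡ 6 mod 53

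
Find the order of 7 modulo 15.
Powers of 7 mod 15: 7^1≡7, 7^2≡4, 7^3≡13, 7^4≡1. Order = 4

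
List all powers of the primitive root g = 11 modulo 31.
11^1, 11^2, ..., 11^{30} mod 31: [11, 28, 29, 9, 6, 4, 13, 19, 23, 5, 24, 16, 21, 14, 30, 20, 3, 2, 22, 25, 27, 18, 12, 8, 26, 7, 15, 10, 17, 1]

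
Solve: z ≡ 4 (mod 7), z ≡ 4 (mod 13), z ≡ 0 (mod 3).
M = 7 × 13 × 3 = 273. M₁ = 39, y₁ ≡ 2 (mod 7). M₂ = 21, y₂ ≡ 5 (mod 13). M₃ = 91, y₃ ≡ 1 (mod 3). z = 4×39×2 + 4×21×5 + 0×91×1 ≡ 186 (mod 273)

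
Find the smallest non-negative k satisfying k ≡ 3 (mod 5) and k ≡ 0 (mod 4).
M = 5 × 4 = 20. M₁ = 4, y₁ ≡ 4 (mod 5). M₂ = 5, y₂ ≡ 1 (mod 4). k = 3×4×4 + 0×5×1 ≡ 8 (mod 20)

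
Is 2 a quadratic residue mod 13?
By Euler's criterion: 2^{6} ≡ 12 mod 13. Since this equals -1 (≡ 12), 2 is not a QR.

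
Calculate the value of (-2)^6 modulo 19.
By repeated squaring mod 19: (-2)^{1}≡17, (-2)^{2}≡4, (-2)^{4}≡16. Then (-2)^{6} = (-2)^{4+2} ≡ 16 × 4 ≡ 7 mod 19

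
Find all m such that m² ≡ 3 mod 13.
The square roots of 3 mod 13 are 9 and 4. Verify: 9² = 81 ≡ 3 mod 13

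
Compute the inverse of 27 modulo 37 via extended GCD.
Extended GCD: 27(11) + 37(-8) = 1. So 27^(-1) ≡ 11 mod 37. Verify: 27 × 11 = 297 ≡ 1 mod 37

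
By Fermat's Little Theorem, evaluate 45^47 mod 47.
By Fermat: 45^{46} ≡ 1 mod 47. So 45^{47} = 45^{46} · 45^{1} ≡ 45^{1} ≡ 45 mod 47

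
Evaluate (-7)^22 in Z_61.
By repeated squaring (mod 61): (-7)^{1}≡54, (-7)^{2}≡49, (-7)^{4}≡22, (-7)^{8}≡57, (-7)^{16}≡16. Then (-7)^{22} = (-7)^{16+4+2} ≡ 16 × 22 × 49 ≡ 46 (mod 61)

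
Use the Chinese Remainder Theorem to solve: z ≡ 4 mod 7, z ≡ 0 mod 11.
M = 7 × 11 = 77. M₁ = 11, y₁ ≡ 2 mod 7. M₂ = 7, y₂ ≡ 8 mod 11. z = 4×11×2 + 0×7×8 ≡ 11 mod 77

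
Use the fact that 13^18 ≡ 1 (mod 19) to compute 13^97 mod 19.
By Fermat: 13^{18} ≡ 1 (mod 19). 97 = 5×18 + 7. So 13^{97} ≡ 13^{7} ≡ 10 (mod 19)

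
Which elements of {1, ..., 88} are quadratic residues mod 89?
Squares in Z_89*: {1, 2, 4, 5, 8, 9, 10, 11, 16, 17, 18, 20, 21, 22, 25, 32, 34, 36, 39, 40, 42, 44, 45, 47, 49, 50, 53, 55, 57, 64, 67, 68, 69, 71, 72, 73, 78, 79, 80, 81, 84, 85, 87, 88}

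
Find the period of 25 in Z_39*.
Powers of 25 mod 39: 25^1≡25, 25^2≡1. ord_39(25) = 2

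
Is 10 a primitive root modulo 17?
ord_17(10) divides 16. For each prime q|16: 10^{8}≡16, none ≡ 1. So 10 has order 16 and is a primitive root mod 17.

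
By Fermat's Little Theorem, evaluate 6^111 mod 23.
By Fermat: 6^{22} ≡ 1 (mod 23). 111 = 5×22 + 1. So 6^{111} ≡ 6^{1} ≡ 6 (mod 23)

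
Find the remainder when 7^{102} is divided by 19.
By Fermat: 7^{18} ≡ 1 (mod 19). 102 = 5×18 + 12. So 7^{102} ≡ 7^{12} ≡ 1 (mod 19)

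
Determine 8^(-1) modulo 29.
Since 29 is prime, by Fermat 8^(-1) ≡ 8^{27} ≡ 11 (mod 29). Verify: 8 × 11 = 88 ≡ 1 (mod 29)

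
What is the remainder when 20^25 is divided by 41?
By repeated squaring (mod 41): 20^{1}≡20, 20^{2}≡31, 20^{4}≡18, 20^{8}≡37, 20^{16}≡16. Then 20^{25} = 20^{16+8+1} ≡ 16 × 37 × 20 ≡ 32 (mod 41)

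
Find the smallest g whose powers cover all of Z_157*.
g = 5. For each prime q|156: 5^{78}≡156, 5^{52}≡12, 5^{12}≡130, none ≡ 1, so ord_157(5) = 156 and 5 is a primitive root.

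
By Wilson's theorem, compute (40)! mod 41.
By Wilson's theorem, (40)! ≡ -1 ≡ 40 mod 41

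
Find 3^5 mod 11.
By repeated squaring mod 11: 3^{1}≡3, 3^{2}≡9, 3^{4}≡4. Then 3^{5} = 3^{4+1} ≡ 4 × 3 ≡ 1 mod 11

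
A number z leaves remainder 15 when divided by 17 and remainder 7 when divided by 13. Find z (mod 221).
M = 17 × 13 = 221. M₁ = 13, y₁ ≡ 4 (mod 17). M₂ = 17, y₂ ≡ 10 (mod 13). z = 15×13×4 + 7×17×10 ≡ 202 (mod 221)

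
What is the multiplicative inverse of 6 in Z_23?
Since 23 is prime, by Fermat 6^(-1) ≡ 6^{21} ≡ 4 mod 23. Verify: 6 × 4 = 24 ≡ 1 mod 23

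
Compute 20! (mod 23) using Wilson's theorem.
(22)! = (20)! × (21) × (22) ≡ -1 (mod 23). So (20)! ≡ -1 × [(22)(21)]^(-1) ≡ 11 (mod 23)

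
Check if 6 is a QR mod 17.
By Euler's criterion: 6^{8} ≡ 16 mod 17. Since this equals -1 (≡ 16), 6 is not a QR.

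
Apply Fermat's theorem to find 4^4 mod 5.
By Fermat's Little Theorem, 4^{4} ≡ 1 mod 5 since 5 is prime and gcd(4, 5) = 1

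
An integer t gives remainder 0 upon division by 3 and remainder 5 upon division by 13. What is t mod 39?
M = 3 × 13 = 39. M₁ = 13, y₁ ≡ 1 mod 3. M₂ = 3, y₂ ≡ 9 mod 13. t = 0×13×1 + 5×3×9 ≡ 18 mod 39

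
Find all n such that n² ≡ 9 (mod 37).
The square roots of 9 mod 37 are 34 and 3. Verify: 34² = 1156 ≡ 9 (mod 37)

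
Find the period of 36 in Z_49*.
Powers of 36 mod 49: 36^1≡36, 36^2≡22, 36^3≡8, 36^4≡43, 36^5≡29, 36^6≡15, 36^7≡1. So the order of 36 is 7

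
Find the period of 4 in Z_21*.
Powers of 4 mod 21: 4^1≡4, 4^2≡16, 4^3≡1. ord_21(4) = 3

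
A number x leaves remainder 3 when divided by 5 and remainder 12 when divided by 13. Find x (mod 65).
M = 5 × 13 = 65. M₁ = 13, y₁ ≡ 2 (mod 5). M₂ = 5, y₂ ≡ 8 (mod 13). x = 3×13×2 + 12×5×8 ≡ 38 (mod 65)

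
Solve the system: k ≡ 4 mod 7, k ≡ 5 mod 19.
M = 7 × 19 = 133. M₁ = 19, y₁ ≡ 3 mod 7. M₂ = 7, y₂ ≡ 11 mod 19. k = 4×19×3 + 5×7×11 ≡ 81 mod 133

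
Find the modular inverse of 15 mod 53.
Since 53 is prime, by Fermat 15^(-1) ≡ 15^{51} ≡ 46 (mod 53). Verify: 15 × 46 = 690 ≡ 1 (mod 53)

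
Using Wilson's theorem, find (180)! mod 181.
By Wilson's theorem, (180)! ≡ -1 ≡ 180 (mod 181)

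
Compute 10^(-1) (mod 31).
Since 31 is prime, by Fermat 10^(-1) ≡ 10^{29} ≡ 28 (mod 31). Verify: 10 × 28 = 280 ≡ 1 (mod 31)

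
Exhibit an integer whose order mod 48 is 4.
5 has order 4 mod 48 since 5^{4} ≡ 1 (mod 48) and no smaller power works.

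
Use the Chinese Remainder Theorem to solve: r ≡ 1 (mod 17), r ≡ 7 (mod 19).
M = 17 × 19 = 323. M₁ = 19, y₁ ≡ 9 (mod 17). M₂ = 17, y₂ ≡ 9 (mod 19). r = 1×19×9 + 7×17×9 ≡ 273 (mod 323)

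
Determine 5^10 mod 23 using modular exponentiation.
By repeated squaring mod 23: 5^{1}≡5, 5^{2}≡2, 5^{4}≡4, 5^{8}≡16. Then 5^{10} = 5^{8+2} ≡ 16 × 2 ≡ 9 mod 23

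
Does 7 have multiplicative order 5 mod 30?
Powers of 7 mod 30: 7^1≡7, 7^2≡19, 7^3≡13, 7^4≡1. Already 7^4≡1, so the order is 4 < 5. No, the actual order is 4.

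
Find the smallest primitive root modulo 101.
g = 2. For each prime q|100: 2^{50}≡100, 2^{20}≡95, none ≡ 1, so ord_101(2) = 100 and 2 is a primitive root.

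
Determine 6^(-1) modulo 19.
Since 19 is prime, by Fermat 6^(-1) ≡ 6^{17} ≡ 16 (mod 19). Verify: 6 × 16 = 96 ≡ 1 (mod 19)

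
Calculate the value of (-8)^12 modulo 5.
Using Fermat: (-8)^{4} ≡ 1 mod 5. 12 ≡ 0 mod 4. So (-8)^{12} ≡ (-8)^{0} ≡ 1 mod 5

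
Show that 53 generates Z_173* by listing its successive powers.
53^1, 53^2, ..., 53^{172} mod 173: [53, 41, 97, 124, 171, 67, 91, 152, 98, 4, 39, 164, 42, 150, 165, 95, 18, 89, 46, 16, 156, 137, 168, 81, 141, 34, 72, 10, 11, 64, 105, 29, 153, 151, 45, 136, 115, 40, 44, 83, 74, 116, 93, 85, 7, 25, 114, 160, 3, 159, 123, 118, 26, 167, 28, 100, 110, 121, 12, 117, 146, 126, 104, 149, 112, 54, 94, 138, 48, 122, 65, 158, 70, 77, 102, 43, 30, 33, 19, 142, 87, 113, 107, 135, 62, 172, 120, 132, 76, 49, 2, 106, 82, 21, 75, 169, 134, 9, 131, 23, 8, 78, 155, 84, 127, 157, 17, 36, 5, 92, 32, 139, 101, 163, 162, 109, 68, 144, 20, 22, 128, 37, 58, 133, 129, 90, 99, 57, 80, 88, 166, 148, 59, 13, 170, 14, 50, 55, 147, 6, 145, 73, 63, 52, 161, 56, 27, 47, 69, 24, 61, 119, 79, 35, 125, 51, 108, 15, 103, 96, 71, 130, 143, 140, 154, 31, 86, 60, 66, 38, 111, 1]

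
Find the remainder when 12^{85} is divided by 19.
By Fermat: 12^{18} ≡ 1 mod 19. 85 = 4×18 + 13. So 12^{85} ≡ 12^{13} ≡ 12 mod 19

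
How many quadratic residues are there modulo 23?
The squaring map on Z_23* is 2-to-1, so there are (22)/2 = 11 QRs.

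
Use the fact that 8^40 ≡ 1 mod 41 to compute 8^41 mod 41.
By Fermat: 8^{40} ≡ 1 mod 41. So 8^{41} = 8^{40} · 8^{1} ≡ 8^{1} ≡ 8 mod 41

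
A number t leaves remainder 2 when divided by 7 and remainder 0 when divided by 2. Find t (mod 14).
M = 7 × 2 = 14. M₁ = 2, y₁ ≡ 4 (mod 7). M₂ = 7, y₂ ≡ 1 (mod 2). t = 2×2×4 + 0×7×1 ≡ 2 (mod 14)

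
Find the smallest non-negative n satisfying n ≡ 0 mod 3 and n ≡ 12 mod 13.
M = 3 × 13 = 39. M₁ = 13, y₁ ≡ 1 mod 3. M₂ = 3, y₂ ≡ 9 mod 13. n = 0×13×1 + 12×3×9 ≡ 12 mod 39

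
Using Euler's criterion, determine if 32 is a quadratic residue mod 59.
By Euler's criterion: 32^{29} ≡ 58 mod 59. Since this equals -1 (≡ 58), 32 is not a QR.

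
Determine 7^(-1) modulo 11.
Since 11 is prime, by Fermat 7^(-1) ≡ 7^{9} ≡ 8 (mod 11). Verify: 7 × 8 = 56 ≡ 1 (mod 11)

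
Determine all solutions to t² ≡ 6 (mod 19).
The square roots of 6 mod 19 are 5 and 14. Verify: 5² = 25 ≡ 6 (mod 19)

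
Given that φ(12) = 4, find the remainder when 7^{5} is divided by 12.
By Euler: 7^{4} ≡ 1 mod 12 since gcd(7, 12) = 1. 5 = 1×4 + 1. So 7^{5} ≡ 7^{1} ≡ 7 mod 12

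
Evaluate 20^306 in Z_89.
Using Fermat: 20^{88} ≡ 1 (mod 89). 306 ≡ 42 (mod 88). So 20^{306} ≡ 20^{42} ≡ 87 (mod 89)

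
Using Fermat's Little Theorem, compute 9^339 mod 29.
By Fermat: 9^{28} ≡ 1 mod 29. 339 ≡ 3 mod 28. So 9^{339} ≡ 9^{3} ≡ 4 mod 29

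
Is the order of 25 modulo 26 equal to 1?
Powers of 25 mod 26: 25^1≡25, 25^2≡1. 25^1≡25≢1, so ord ≠ 1. No, the actual order is 2.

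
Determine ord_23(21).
Powers of 21 mod 23: 21^1≡21, 21^2≡4, 21^3≡15, 21^4≡16, 21^5≡14, 21^6≡18, 21^7≡10, 21^8≡3, 21^9≡17, 21^10≡12, 21^11≡22, 21^12≡2, 21^13≡19, 21^14≡8, 21^15≡7, 21^16≡9, 21^17≡5, 21^18≡13, 21^19≡20, 21^20≡6, 21^21≡11, 21^22≡1. ord_23(21) = 22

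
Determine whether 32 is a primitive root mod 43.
32^{14} ≡ 1 (mod 43) and 14 < 42, so ord_43(32) = 14 ≠ 42 and 32 is not a primitive root.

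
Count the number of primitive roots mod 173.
There are φ(173-1) = φ(172) = 84 primitive roots modulo 173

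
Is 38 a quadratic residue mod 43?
By Euler's criterion: 38^{21} ≡ 1 (mod 43). Since this equals 1, 38 is a QR.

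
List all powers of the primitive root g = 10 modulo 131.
10^1, 10^2, ..., 10^{130} mod 131: [10, 100, 83, 44, 47, 77, 115, 102, 103, 113, 82, 34, 78, 125, 71, 55, 26, 129, 111, 62, 96, 43, 37, 108, 32, 58, 56, 36, 98, 63, 106, 12, 120, 21, 79, 4, 40, 7, 70, 45, 57, 46, 67, 15, 19, 59, 66, 5, 50, 107, 22, 89, 104, 123, 51, 117, 122, 41, 17, 39, 128, 101, 93, 13, 130, 121, 31, 48, 87, 84, 54, 16, 29, 28, 18, 49, 97, 53, 6, 60, 76, 105, 2, 20, 69, 35, 88, 94, 23, 99, 73, 75, 95, 33, 68, 25, 119, 11, 110, 52, 127, 91, 124, 61, 86, 74, 85, 64, 116, 112, 72, 65, 126, 81, 24, 109, 42, 27, 8, 80, 14, 9, 90, 114, 92, 3, 30, 38, 118, 1]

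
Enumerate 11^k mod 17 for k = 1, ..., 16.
11^1, 11^2, ..., 11^{16} mod 17: [11, 2, 5, 4, 10, 8, 3, 16, 6, 15, 12, 13, 7, 9, 14, 1]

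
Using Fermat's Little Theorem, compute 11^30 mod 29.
By Fermat: 11^{28} ≡ 1 mod 29. So 11^{30} = 11^{28} · 11^{2} ≡ 11^{2} ≡ 5 mod 29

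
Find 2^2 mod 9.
2^{2} = 4 ≡ 4 mod 9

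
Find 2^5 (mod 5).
Using Fermat: 2^{4} ≡ 1 (mod 5). 5 ≡ 1 (mod 4). So 2^{5} ≡ 2^{1} ≡ 2 (mod 5)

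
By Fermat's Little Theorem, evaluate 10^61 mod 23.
By Fermat: 10^{22} ≡ 1 (mod 23). 61 = 2×22 + 17. So 10^{61} ≡ 10^{17} ≡ 17 (mod 23)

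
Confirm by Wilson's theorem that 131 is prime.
(130)! mod 131 = 130. Since this equals -1 (mod 131), Wilson confirms 131 is prime.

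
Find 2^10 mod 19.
By repeated squaring mod 19: 2^{1}≡2, 2^{2}≡4, 2^{4}≡16, 2^{8}≡9. Then 2^{10} = 2^{8+2} ≡ 9 × 4 ≡ 17 mod 19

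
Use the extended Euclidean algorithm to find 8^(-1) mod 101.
Extended GCD: 8(38) + 101(-3) = 1. So 8^(-1) ≡ 38 (mod 101). Verify: 8 × 38 = 304 ≡ 1 (mod 101)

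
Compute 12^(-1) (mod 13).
Since 13 is prime, by Fermat 12^(-1) ≡ 12^{11} ≡ 12 (mod 13). Verify: 12 × 12 = 144 ≡ 1 (mod 13)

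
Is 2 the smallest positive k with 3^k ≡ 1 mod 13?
Powers of 3 mod 13: 3^1≡3, 3^2≡9, 3^3≡1. 3^2≡9≢1, so ord ≠ 2. No, the actual order is 3.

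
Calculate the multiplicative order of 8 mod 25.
Powers of 8 mod 25: 8^1≡8, 8^2≡14, 8^3≡12, 8^4≡21, 8^5≡18, 8^6≡19, 8^7≡2, 8^8≡16, 8^9≡3, 8^10≡24, 8^11≡17, 8^12≡11, 8^13≡13, 8^14≡4, 8^15≡7, 8^16≡6, 8^17≡23, 8^18≡9, 8^19≡22, 8^20≡1. So the order of 8 is 20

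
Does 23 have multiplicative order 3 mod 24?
Powers of 23 mod 24: 23^1≡23, 23^2≡1. Already 23^2≡1, so the order is 2 < 3. No, the actual order is 2.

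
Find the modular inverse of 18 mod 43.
Since 43 is prime, by Fermat 18^(-1) ≡ 18^{41} ≡ 12 (mod 43). Verify: 18 × 12 = 216 ≡ 1 (mod 43)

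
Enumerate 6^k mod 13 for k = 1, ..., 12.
6^1, 6^2, ..., 6^{12} mod 13: [6, 10, 8, 9, 2, 12, 7, 3, 5, 4, 11, 1]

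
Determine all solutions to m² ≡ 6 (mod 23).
The square roots of 6 mod 23 are 12 and 11. Verify: 12² = 144 ≡ 6 (mod 23)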